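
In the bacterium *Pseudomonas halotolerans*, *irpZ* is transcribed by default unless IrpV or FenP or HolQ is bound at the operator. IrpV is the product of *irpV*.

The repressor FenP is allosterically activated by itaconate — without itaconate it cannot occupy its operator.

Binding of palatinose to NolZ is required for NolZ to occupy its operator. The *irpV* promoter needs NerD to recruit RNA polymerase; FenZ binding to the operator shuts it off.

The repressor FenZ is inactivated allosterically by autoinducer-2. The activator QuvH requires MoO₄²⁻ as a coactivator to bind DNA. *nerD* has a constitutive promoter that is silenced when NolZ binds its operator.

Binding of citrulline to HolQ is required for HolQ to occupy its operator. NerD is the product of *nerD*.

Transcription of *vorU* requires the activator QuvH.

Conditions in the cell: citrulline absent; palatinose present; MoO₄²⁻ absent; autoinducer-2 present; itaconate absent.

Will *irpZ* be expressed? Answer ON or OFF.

ON

Autoinducer-2 is present, so FenZ is inactive.
Palatinose is present, so NolZ is active.
With repressor NolZ bound, *nerD* is not transcribed.
So NerD is not produced.
Required activator NerD is absent, so *irpV* is not transcribed.
So IrpV is not produced.
Itaconate is absent, so FenP is inactive.
Citrulline is absent, so HolQ is inactive.
With no repressor bound, *irpZ* is transcribed.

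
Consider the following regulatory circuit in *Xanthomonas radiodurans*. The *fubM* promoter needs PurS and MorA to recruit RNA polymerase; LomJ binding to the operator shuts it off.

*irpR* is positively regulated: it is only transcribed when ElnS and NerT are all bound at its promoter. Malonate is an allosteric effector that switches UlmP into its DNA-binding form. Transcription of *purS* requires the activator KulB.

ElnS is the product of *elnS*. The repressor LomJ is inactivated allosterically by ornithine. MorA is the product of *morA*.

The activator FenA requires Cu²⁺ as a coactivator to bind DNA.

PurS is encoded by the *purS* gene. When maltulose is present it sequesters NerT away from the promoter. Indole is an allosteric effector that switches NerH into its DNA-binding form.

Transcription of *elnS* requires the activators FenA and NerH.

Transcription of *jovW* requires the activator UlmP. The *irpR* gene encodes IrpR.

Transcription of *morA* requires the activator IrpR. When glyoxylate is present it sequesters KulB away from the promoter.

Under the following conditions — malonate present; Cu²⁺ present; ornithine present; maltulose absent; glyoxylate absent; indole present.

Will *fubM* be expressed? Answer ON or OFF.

Glyoxylate is absent, so KulB is active.
No repressor is bound and KulB is active, so *purS* is transcribed.
So PurS is produced and active.
Cu²⁺ is present, so FenA is active.
Indole is present, so NerH is active.
No repressor is bound and FenA and NerH are active, so *elnS* is transcribed.
So ElnS is produced and active.
Maltulose is absent, so NerT is active.
No repressor is bound and ElnS and NerT are active, so *irpR* is transcribed.
So IrpR is produced and active.
No repressor is bound and IrpR is active, so *morA* is transcribed.
So MorA is produced and active.
Ornithine is present, so LomJ is inactive.
No repressor is bound and PurS and MorA are active, so *fubM* is transcribed.

ON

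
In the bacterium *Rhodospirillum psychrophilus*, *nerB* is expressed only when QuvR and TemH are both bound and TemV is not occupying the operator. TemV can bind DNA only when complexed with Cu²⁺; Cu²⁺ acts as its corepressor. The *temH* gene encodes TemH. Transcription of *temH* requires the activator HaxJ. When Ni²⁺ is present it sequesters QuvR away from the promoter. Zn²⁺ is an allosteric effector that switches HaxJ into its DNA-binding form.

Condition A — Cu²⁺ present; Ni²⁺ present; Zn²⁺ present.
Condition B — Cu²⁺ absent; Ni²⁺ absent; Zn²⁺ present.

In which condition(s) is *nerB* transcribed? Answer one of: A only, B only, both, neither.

B only

Condition A:
Cu²⁺ is present, so TemV is active.
Ni²⁺ is present, so QuvR is inactive.
Zn²⁺ is present, so HaxJ is active.
No repressor is bound and HaxJ is active, so *temH* is transcribed.
So TemH is produced and active.
With repressor TemV bound, *nerB* is not transcribed.
→ *nerB* is OFF in A.
Condition B:
Cu²⁺ is absent, so TemV is inactive.
Ni²⁺ is absent, so QuvR is active.
Zn²⁺ is present, so HaxJ is active.
No repressor is bound and HaxJ is active, so *temH* is transcribed.
So TemH is produced and active.
No repressor is bound and QuvR and TemH are active, so *nerB* is transcribed.
→ *nerB* is ON in B.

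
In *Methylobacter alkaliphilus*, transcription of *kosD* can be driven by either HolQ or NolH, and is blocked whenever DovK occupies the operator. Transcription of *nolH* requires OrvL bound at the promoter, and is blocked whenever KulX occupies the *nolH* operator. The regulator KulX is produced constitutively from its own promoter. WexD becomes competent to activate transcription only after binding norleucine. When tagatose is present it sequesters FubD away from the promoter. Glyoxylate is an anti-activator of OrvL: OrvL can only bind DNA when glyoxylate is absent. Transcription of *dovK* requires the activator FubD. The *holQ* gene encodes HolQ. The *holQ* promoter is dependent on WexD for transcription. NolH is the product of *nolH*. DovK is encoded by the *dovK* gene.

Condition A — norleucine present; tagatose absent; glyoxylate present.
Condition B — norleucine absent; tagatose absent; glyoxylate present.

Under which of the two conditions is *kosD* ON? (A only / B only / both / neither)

Condition A:
Norleucine is present, so WexD is active.
No repressor is bound and WexD is active, so *holQ* is transcribed.
So HolQ is produced and active.
Tagatose is absent, so FubD is active.
No repressor is bound and FubD is active, so *dovK* is transcribed.
So DovK is produced and active.
Glyoxylate is present, so OrvL is inactive.
KulX is produced constitutively and is active.
With repressor KulX bound, *nolH* is not transcribed.
So NolH is not produced.
With repressor DovK bound, *kosD* is not transcribed.
→ *kosD* is OFF in A.
Condition B:
Norleucine is absent, so WexD is inactive.
Required activator WexD is absent, so *holQ* is not transcribed.
So HolQ is not produced.
Tagatose is absent, so FubD is active.
No repressor is bound and FubD is active, so *dovK* is transcribed.
So DovK is produced and active.
Glyoxylate is present, so OrvL is inactive.
KulX is produced constitutively and is active.
With repressor KulX bound, *nolH* is not transcribed.
So NolH is not produced.
With repressor DovK bound, *kosD* is not transcribed.
→ *kosD* is OFF in B.

neither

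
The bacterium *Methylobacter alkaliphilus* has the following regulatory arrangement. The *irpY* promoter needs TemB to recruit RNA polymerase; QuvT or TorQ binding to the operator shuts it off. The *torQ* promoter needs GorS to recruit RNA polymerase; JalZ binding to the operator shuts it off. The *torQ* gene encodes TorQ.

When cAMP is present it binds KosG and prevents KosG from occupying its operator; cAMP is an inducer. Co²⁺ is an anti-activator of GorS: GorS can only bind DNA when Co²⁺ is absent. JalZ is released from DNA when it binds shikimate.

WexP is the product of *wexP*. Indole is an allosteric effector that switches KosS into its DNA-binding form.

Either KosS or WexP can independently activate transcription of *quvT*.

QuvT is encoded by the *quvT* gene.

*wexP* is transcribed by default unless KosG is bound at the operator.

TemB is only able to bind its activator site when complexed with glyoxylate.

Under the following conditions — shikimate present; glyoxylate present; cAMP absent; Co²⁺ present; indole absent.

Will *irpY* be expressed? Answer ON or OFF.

Indole is absent, so KosS is inactive.
cAMP is absent, so KosG is active.
With repressor KosG bound, *wexP* is not transcribed.
So WexP is not produced.
No activator is available at the *quvT* promoter, so *quvT* is not transcribed.
So QuvT is not produced.
Shikimate is present, so JalZ is inactive.
Co²⁺ is present, so GorS is inactive.
Required activator GorS is absent, so *torQ* is not transcribed.
So TorQ is not produced.
Glyoxylate is present, so TemB is active.
No repressor is bound and TemB is active, so *irpY* is transcribed.

ON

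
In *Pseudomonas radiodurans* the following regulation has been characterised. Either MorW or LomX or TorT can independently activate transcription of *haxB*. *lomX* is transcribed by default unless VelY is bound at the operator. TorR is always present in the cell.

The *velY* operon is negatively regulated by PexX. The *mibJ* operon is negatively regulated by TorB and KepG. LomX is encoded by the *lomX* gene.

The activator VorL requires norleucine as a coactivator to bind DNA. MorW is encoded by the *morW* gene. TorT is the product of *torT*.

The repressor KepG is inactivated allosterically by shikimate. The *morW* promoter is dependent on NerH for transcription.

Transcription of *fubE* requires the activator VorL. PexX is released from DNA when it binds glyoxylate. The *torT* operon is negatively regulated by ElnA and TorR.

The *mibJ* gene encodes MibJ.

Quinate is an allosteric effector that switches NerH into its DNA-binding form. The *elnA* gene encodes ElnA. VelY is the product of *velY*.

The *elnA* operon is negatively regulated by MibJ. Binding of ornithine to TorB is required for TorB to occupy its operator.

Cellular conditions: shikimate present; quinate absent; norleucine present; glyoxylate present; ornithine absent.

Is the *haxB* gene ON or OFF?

Quinate is absent, so NerH is inactive.
Required activator NerH is absent, so *morW* is not transcribed.
So MorW is not produced.
Glyoxylate is present, so PexX is inactive.
With no repressor bound, *velY* is transcribed.
So VelY is produced and active.
With repressor VelY bound, *lomX* is not transcribed.
So LomX is not produced.
Ornithine is absent, so TorB is inactive.
Shikimate is present, so KepG is inactive.
With no repressor bound, *mibJ* is transcribed.
So MibJ is produced and active.
With repressor MibJ bound, *elnA* is not transcribed.
So ElnA is not produced.
TorR is produced constitutively and is active.
With repressor TorR bound, *torT* is not transcribed.
So TorT is not produced.
No activator is available at the *haxB* promoter, so *haxB* is not transcribed.

OFF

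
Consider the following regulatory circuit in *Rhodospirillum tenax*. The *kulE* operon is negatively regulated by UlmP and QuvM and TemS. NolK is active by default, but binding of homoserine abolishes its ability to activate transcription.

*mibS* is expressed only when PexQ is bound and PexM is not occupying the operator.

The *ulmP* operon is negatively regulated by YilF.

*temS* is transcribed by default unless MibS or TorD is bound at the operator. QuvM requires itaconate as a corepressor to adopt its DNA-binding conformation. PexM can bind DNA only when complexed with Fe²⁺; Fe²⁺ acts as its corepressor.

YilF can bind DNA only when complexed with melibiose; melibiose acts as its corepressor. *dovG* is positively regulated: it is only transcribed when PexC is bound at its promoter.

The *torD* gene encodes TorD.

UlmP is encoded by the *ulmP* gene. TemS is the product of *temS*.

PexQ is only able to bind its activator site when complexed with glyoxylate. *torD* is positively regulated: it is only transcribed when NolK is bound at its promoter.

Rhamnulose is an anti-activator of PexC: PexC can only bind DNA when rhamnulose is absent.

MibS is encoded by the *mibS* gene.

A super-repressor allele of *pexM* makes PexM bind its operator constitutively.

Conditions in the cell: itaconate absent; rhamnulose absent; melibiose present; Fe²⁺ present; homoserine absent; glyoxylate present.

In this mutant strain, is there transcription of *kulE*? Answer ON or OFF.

ON

Melibiose is present, so YilF is active.
With repressor YilF bound, *ulmP* is not transcribed.
So UlmP is not produced.
Itaconate is absent, so QuvM is inactive.
Glyoxylate is present, so PexQ is active.
PexM is constitutively active in this strain.
With repressor PexM bound, *mibS* is not transcribed.
So MibS is not produced.
Homoserine is absent, so NolK is active.
No repressor is bound and NolK is active, so *torD* is transcribed.
So TorD is produced and active.
With repressor TorD bound, *temS* is not transcribed.
So TemS is not produced.
With no repressor bound, *kulE* is transcribed.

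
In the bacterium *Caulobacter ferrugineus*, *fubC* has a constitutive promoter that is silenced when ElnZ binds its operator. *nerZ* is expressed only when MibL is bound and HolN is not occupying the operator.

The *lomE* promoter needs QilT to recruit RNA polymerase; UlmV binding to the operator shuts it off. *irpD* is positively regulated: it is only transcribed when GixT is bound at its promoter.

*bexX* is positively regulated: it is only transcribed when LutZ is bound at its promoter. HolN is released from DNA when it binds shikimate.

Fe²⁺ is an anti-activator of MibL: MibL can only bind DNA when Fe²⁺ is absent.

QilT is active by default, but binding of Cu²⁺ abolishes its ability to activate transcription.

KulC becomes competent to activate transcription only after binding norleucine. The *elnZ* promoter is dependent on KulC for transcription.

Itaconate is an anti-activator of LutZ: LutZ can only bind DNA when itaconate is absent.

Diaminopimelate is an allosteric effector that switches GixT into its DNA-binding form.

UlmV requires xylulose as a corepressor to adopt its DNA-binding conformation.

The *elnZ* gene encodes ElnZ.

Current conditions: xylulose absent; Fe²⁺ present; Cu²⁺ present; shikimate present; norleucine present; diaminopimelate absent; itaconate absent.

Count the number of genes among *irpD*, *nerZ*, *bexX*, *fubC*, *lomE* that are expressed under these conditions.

1

Diaminopimelate is absent, so GixT is inactive.
Required activator GixT is absent, so *irpD* is not transcribed.
→ *irpD* is OFF.
Shikimate is present, so HolN is inactive.
Fe²⁺ is present, so MibL is inactive.
Required activator MibL is absent, so *nerZ* is not transcribed.
→ *nerZ* is OFF.
Itaconate is absent, so LutZ is active.
No repressor is bound and LutZ is active, so *bexX* is transcribed.
→ *bexX* is ON.
Norleucine is present, so KulC is active.
No repressor is bound and KulC is active, so *elnZ* is transcribed.
So ElnZ is produced and active.
With repressor ElnZ bound, *fubC* is not transcribed.
→ *fubC* is OFF.
Xylulose is absent, so UlmV is inactive.
Cu²⁺ is present, so QilT is inactive.
Required activator QilT is absent, so *lomE* is not transcribed.
→ *lomE* is OFF.
1 of the 5 genes is transcribed.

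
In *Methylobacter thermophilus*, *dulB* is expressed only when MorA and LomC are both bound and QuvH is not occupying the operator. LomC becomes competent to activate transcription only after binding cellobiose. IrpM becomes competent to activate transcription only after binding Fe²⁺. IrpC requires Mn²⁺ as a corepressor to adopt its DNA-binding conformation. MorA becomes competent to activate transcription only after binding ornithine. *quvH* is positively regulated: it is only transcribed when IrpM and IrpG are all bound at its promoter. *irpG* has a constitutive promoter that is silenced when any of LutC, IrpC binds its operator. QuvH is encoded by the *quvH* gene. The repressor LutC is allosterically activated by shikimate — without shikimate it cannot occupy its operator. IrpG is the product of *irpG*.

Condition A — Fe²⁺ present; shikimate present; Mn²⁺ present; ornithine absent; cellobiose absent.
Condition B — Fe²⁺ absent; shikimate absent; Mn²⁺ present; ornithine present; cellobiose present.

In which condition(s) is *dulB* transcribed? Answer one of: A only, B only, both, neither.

B only

Condition A:
Fe²⁺ is present, so IrpM is active.
Shikimate is present, so LutC is active.
Mn²⁺ is present, so IrpC is active.
With repressor LutC bound, *irpG* is not transcribed.
So IrpG is not produced.
Required activator IrpG is absent, so *quvH* is not transcribed.
So QuvH is not produced.
Ornithine is absent, so MorA is inactive.
Cellobiose is absent, so LomC is inactive.
Required activator MorA is absent, so *dulB* is not transcribed.
→ *dulB* is OFF in A.
Condition B:
Fe²⁺ is absent, so IrpM is inactive.
Shikimate is absent, so LutC is inactive.
Mn²⁺ is present, so IrpC is active.
With repressor IrpC bound, *irpG* is not transcribed.
So IrpG is not produced.
Required activator IrpM is absent, so *quvH* is not transcribed.
So QuvH is not produced.
Ornithine is present, so MorA is active.
Cellobiose is present, so LomC is active.
No repressor is bound and MorA and LomC are active, so *dulB* is transcribed.
→ *dulB* is ON in B.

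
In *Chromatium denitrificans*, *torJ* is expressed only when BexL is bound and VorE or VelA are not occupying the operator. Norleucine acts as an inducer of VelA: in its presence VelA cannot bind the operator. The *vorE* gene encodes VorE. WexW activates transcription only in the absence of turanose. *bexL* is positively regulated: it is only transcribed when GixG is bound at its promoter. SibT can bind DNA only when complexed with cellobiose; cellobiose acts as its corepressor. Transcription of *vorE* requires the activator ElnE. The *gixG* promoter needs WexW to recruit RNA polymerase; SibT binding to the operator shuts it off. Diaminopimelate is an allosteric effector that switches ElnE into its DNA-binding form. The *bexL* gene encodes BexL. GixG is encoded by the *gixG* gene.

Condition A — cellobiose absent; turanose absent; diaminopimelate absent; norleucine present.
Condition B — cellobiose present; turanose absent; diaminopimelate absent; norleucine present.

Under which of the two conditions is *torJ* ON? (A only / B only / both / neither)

A only

Condition A:
Cellobiose is absent, so SibT is inactive.
Turanose is absent, so WexW is active.
No repressor is bound and WexW is active, so *gixG* is transcribed.
So GixG is produced and active.
No repressor is bound and GixG is active, so *bexL* is transcribed.
So BexL is produced and active.
Diaminopimelate is absent, so ElnE is inactive.
Required activator ElnE is absent, so *vorE* is not transcribed.
So VorE is not produced.
Norleucine is present, so VelA is inactive.
No repressor is bound and BexL is active, so *torJ* is transcribed.
→ *torJ* is ON in A.
Condition B:
Cellobiose is present, so SibT is active.
Turanose is absent, so WexW is active.
With repressor SibT bound, *gixG* is not transcribed.
So GixG is not produced.
Required activator GixG is absent, so *bexL* is not transcribed.
So BexL is not produced.
Diaminopimelate is absent, so ElnE is inactive.
Required activator ElnE is absent, so *vorE* is not transcribed.
So VorE is not produced.
Norleucine is present, so VelA is inactive.
Required activator BexL is absent, so *torJ* is not transcribed.
→ *torJ* is OFF in B.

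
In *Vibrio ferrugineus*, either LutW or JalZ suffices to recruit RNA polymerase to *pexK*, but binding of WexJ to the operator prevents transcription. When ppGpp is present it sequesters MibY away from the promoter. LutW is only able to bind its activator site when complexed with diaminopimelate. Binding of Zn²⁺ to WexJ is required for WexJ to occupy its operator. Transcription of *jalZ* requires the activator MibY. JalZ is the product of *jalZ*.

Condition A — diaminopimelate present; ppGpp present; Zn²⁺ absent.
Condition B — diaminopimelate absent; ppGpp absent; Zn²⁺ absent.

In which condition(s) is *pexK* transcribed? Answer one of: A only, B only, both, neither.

both

Condition A:
Diaminopimelate is present, so LutW is active.
ppGpp is present, so MibY is inactive.
Required activator MibY is absent, so *jalZ* is not transcribed.
So JalZ is not produced.
Zn²⁺ is absent, so WexJ is inactive.
Activator LutW is present, so *pexK* is transcribed.
→ *pexK* is ON in A.
Condition B:
Diaminopimelate is absent, so LutW is inactive.
ppGpp is absent, so MibY is active.
No repressor is bound and MibY is active, so *jalZ* is transcribed.
So JalZ is produced and active.
Zn²⁺ is absent, so WexJ is inactive.
Activator JalZ is present, so *pexK* is transcribed.
→ *pexK* is ON in B.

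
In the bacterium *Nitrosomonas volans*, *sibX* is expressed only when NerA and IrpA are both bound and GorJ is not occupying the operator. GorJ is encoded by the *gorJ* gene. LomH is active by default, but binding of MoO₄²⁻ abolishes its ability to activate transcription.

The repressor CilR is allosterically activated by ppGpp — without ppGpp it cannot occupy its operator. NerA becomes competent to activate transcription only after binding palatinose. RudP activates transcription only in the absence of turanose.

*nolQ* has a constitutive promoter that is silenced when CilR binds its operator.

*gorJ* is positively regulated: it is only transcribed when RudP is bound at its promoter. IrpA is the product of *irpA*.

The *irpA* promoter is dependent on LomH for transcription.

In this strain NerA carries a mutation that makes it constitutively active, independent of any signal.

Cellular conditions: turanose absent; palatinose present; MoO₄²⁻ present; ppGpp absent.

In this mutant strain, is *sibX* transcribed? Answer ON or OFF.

OFF

Turanose is absent, so RudP is active.
No repressor is bound and RudP is active, so *gorJ* is transcribed.
So GorJ is produced and active.
NerA is constitutively active in this strain.
MoO₄²⁻ is present, so LomH is inactive.
Required activator LomH is absent, so *irpA* is not transcribed.
So IrpA is not produced.
With repressor GorJ bound, *sibX* is not transcribed.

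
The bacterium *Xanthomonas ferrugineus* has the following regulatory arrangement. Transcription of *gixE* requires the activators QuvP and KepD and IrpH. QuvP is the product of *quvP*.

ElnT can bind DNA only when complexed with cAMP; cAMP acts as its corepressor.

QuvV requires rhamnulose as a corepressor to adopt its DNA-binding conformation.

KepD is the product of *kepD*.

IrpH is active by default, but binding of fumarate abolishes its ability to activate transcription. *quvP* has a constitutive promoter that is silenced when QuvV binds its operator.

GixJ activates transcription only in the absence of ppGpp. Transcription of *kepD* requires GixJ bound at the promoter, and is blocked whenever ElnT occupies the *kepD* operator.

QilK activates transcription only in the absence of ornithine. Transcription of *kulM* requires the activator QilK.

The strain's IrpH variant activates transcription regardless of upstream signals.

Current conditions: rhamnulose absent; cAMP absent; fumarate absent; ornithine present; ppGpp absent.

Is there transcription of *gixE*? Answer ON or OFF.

ON

Rhamnulose is absent, so QuvV is inactive.
With no repressor bound, *quvP* is transcribed.
So QuvP is produced and active.
ppGpp is absent, so GixJ is active.
cAMP is absent, so ElnT is inactive.
No repressor is bound and GixJ is active, so *kepD* is transcribed.
So KepD is produced and active.
IrpH is constitutively active in this strain.
No repressor is bound and QuvP and KepD and IrpH are active, so *gixE* is transcribed.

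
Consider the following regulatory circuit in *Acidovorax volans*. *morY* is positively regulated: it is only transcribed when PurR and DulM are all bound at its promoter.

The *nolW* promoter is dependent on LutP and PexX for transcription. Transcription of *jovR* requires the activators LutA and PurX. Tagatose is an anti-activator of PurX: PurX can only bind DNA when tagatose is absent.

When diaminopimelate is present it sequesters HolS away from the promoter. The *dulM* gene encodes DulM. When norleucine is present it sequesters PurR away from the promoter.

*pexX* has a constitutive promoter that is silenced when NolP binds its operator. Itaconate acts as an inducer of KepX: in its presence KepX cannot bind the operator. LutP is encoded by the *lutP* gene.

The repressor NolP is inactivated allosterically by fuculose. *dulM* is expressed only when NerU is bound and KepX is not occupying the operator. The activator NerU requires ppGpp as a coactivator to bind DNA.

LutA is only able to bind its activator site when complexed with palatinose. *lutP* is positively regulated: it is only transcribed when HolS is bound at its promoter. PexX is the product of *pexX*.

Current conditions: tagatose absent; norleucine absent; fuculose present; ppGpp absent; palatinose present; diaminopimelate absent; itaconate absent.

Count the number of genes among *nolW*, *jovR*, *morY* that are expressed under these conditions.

Diaminopimelate is absent, so HolS is active.
No repressor is bound and HolS is active, so *lutP* is transcribed.
So LutP is produced and active.
Fuculose is present, so NolP is inactive.
With no repressor bound, *pexX* is transcribed.
So PexX is produced and active.
No repressor is bound and LutP and PexX are active, so *nolW* is transcribed.
→ *nolW* is ON.
Palatinose is present, so LutA is active.
Tagatose is absent, so PurX is active.
No repressor is bound and LutA and PurX are active, so *jovR* is transcribed.
→ *jovR* is ON.
Norleucine is absent, so PurR is active.
Itaconate is absent, so KepX is active.
ppGpp is absent, so NerU is inactive.
With repressor KepX bound, *dulM* is not transcribed.
So DulM is not produced.
Required activator DulM is absent, so *morY* is not transcribed.
→ *morY* is OFF.
2 of the 3 genes are transcribed.

2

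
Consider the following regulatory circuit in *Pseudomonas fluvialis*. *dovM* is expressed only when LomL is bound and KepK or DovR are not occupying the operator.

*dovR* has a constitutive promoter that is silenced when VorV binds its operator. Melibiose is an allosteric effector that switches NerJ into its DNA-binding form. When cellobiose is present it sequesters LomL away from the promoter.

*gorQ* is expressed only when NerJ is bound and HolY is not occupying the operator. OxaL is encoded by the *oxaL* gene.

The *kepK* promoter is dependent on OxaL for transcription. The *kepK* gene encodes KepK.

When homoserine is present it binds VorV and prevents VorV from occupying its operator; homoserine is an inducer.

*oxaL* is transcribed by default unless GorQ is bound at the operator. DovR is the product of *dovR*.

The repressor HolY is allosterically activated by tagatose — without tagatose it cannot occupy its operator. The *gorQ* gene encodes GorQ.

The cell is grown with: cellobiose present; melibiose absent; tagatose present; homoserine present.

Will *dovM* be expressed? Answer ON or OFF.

OFF

Cellobiose is present, so LomL is inactive.
Melibiose is absent, so NerJ is inactive.
Tagatose is present, so HolY is active.
With repressor HolY bound, *gorQ* is not transcribed.
So GorQ is not produced.
With no repressor bound, *oxaL* is transcribed.
So OxaL is produced and active.
No repressor is bound and OxaL is active, so *kepK* is transcribed.
So KepK is produced and active.
Homoserine is present, so VorV is inactive.
With no repressor bound, *dovR* is transcribed.
So DovR is produced and active.
With repressor KepK bound, *dovM* is not transcribed.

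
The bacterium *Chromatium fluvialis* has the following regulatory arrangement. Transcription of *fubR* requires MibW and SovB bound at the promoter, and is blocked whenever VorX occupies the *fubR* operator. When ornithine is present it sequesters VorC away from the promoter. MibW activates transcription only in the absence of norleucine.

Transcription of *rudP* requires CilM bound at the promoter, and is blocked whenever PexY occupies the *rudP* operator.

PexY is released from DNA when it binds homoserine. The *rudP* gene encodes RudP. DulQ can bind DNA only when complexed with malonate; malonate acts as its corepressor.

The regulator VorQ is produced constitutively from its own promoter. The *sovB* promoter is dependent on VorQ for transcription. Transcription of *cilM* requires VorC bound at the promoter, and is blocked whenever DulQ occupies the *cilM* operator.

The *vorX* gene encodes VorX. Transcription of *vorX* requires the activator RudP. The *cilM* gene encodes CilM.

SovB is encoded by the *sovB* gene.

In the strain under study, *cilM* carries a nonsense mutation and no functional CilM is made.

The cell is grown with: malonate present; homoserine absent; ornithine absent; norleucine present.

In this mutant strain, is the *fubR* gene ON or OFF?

OFF

Homoserine is absent, so PexY is active.
CilM is non-functional in this strain, so it has no effect.
With repressor PexY bound, *rudP* is not transcribed.
So RudP is not produced.
Required activator RudP is absent, so *vorX* is not transcribed.
So VorX is not produced.
Norleucine is present, so MibW is inactive.
VorQ is produced constitutively and is active.
No repressor is bound and VorQ is active, so *sovB* is transcribed.
So SovB is produced and active.
Required activator MibW is absent, so *fubR* is not transcribed.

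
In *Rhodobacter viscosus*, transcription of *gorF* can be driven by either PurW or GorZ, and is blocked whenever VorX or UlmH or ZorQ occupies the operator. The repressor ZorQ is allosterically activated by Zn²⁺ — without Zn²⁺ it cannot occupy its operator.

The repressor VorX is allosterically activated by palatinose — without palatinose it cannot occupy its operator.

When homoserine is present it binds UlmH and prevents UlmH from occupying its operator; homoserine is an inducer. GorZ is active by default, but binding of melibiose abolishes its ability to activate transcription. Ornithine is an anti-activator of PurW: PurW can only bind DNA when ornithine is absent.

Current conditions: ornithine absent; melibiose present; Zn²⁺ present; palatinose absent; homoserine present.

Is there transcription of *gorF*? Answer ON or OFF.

OFF

Ornithine is absent, so PurW is active.
Melibiose is present, so GorZ is inactive.
Palatinose is absent, so VorX is inactive.
Homoserine is present, so UlmH is inactive.
Zn²⁺ is present, so ZorQ is active.
With repressor ZorQ bound, *gorF* is not transcribed.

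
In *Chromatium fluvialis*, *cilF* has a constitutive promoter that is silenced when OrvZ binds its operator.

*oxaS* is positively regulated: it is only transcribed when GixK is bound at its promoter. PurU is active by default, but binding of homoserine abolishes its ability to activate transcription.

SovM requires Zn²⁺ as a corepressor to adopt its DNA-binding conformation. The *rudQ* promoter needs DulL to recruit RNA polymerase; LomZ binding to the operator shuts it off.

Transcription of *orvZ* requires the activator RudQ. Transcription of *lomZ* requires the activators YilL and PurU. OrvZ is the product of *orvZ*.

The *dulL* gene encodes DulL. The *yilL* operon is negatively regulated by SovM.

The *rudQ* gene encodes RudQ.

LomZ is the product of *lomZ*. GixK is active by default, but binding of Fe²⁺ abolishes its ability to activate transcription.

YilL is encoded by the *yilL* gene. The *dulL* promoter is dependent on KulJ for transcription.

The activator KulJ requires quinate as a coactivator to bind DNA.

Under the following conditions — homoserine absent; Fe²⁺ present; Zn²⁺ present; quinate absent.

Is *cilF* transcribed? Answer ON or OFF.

Zn²⁺ is present, so SovM is active.
With repressor SovM bound, *yilL* is not transcribed.
So YilL is not produced.
Homoserine is absent, so PurU is active.
Required activator YilL is absent, so *lomZ* is not transcribed.
So LomZ is not produced.
Quinate is absent, so KulJ is inactive.
Required activator KulJ is absent, so *dulL* is not transcribed.
So DulL is not produced.
Required activator DulL is absent, so *rudQ* is not transcribed.
So RudQ is not produced.
Required activator RudQ is absent, so *orvZ* is not transcribed.
So OrvZ is not produced.
With no repressor bound, *cilF* is transcribed.

ON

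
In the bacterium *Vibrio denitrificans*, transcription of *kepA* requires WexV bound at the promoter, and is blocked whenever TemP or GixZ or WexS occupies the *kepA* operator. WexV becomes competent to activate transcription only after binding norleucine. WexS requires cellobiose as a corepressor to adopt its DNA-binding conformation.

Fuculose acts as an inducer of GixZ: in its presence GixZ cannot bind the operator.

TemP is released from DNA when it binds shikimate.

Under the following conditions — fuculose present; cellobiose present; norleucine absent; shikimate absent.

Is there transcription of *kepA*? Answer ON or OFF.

OFF

Norleucine is absent, so WexV is inactive.
Shikimate is absent, so TemP is active.
Fuculose is present, so GixZ is inactive.
Cellobiose is present, so WexS is active.
With repressor TemP bound, *kepA* is not transcribed.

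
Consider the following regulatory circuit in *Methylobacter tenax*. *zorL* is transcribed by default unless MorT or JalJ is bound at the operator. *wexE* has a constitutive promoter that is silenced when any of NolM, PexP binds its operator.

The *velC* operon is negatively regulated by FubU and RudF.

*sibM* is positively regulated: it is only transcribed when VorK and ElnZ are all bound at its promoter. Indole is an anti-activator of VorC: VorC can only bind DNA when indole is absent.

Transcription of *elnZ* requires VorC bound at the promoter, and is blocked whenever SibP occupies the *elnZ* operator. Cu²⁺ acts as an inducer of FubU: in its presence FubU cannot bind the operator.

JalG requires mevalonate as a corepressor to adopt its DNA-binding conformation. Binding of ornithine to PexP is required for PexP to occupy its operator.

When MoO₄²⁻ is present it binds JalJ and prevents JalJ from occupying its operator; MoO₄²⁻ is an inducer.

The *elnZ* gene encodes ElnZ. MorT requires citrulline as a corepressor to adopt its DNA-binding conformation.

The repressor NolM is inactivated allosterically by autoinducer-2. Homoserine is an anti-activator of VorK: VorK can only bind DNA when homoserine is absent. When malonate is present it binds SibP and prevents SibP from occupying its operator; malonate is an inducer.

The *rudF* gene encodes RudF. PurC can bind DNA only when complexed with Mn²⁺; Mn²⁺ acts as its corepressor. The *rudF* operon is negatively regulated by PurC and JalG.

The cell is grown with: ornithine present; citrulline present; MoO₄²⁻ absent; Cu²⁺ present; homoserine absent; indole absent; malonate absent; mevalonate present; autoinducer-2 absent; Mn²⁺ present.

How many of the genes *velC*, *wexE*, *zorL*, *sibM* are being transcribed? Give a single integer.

1

Cu²⁺ is present, so FubU is inactive.
Mn²⁺ is present, so PurC is active.
Mevalonate is present, so JalG is active.
With repressor PurC bound, *rudF* is not transcribed.
So RudF is not produced.
With no repressor bound, *velC* is transcribed.
→ *velC* is ON.
Autoinducer-2 is absent, so NolM is active.
Ornithine is present, so PexP is active.
With repressor NolM bound, *wexE* is not transcribed.
→ *wexE* is OFF.
Citrulline is present, so MorT is active.
MoO₄²⁻ is absent, so JalJ is active.
With repressor MorT bound, *zorL* is not transcribed.
→ *zorL* is OFF.
Homoserine is absent, so VorK is active.
Malonate is absent, so SibP is active.
Indole is absent, so VorC is active.
With repressor SibP bound, *elnZ* is not transcribed.
So ElnZ is not produced.
Required activator ElnZ is absent, so *sibM* is not transcribed.
→ *sibM* is OFF.
1 of the 4 genes is transcribed.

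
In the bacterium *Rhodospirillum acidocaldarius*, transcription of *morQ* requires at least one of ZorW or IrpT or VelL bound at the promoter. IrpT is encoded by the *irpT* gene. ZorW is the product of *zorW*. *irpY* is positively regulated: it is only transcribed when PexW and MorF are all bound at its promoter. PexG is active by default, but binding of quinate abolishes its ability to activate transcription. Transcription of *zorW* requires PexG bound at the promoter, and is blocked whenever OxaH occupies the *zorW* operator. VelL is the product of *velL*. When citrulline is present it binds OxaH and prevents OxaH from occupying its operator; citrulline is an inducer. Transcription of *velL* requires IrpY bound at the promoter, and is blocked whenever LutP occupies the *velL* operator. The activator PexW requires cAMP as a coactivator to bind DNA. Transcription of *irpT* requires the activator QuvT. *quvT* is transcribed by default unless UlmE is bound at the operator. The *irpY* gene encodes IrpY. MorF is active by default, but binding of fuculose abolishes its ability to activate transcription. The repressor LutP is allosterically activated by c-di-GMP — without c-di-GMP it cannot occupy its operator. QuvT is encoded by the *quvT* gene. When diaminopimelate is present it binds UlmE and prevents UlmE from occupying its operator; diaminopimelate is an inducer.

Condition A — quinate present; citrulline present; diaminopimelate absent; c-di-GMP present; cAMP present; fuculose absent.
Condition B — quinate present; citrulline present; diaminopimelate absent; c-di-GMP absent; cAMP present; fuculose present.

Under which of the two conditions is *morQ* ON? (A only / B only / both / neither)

Condition A:
Quinate is present, so PexG is inactive.
Citrulline is present, so OxaH is inactive.
Required activator PexG is absent, so *zorW* is not transcribed.
So ZorW is not produced.
Diaminopimelate is absent, so UlmE is active.
With repressor UlmE bound, *quvT* is not transcribed.
So QuvT is not produced.
Required activator QuvT is absent, so *irpT* is not transcribed.
So IrpT is not produced.
c-di-GMP is present, so LutP is active.
cAMP is present, so PexW is active.
Fuculose is absent, so MorF is active.
No repressor is bound and PexW and MorF are active, so *irpY* is transcribed.
So IrpY is produced and active.
With repressor LutP bound, *velL* is not transcribed.
So VelL is not produced.
No activator is available at the *morQ* promoter, so *morQ* is not transcribed.
→ *morQ* is OFF in A.
Condition B:
Quinate is present, so PexG is inactive.
Citrulline is present, so OxaH is inactive.
Required activator PexG is absent, so *zorW* is not transcribed.
So ZorW is not produced.
Diaminopimelate is absent, so UlmE is active.
With repressor UlmE bound, *quvT* is not transcribed.
So QuvT is not produced.
Required activator QuvT is absent, so *irpT* is not transcribed.
So IrpT is not produced.
c-di-GMP is absent, so LutP is inactive.
cAMP is present, so PexW is active.
Fuculose is present, so MorF is inactive.
Required activator MorF is absent, so *irpY* is not transcribed.
So IrpY is not produced.
Required activator IrpY is absent, so *velL* is not transcribed.
So VelL is not produced.
No activator is available at the *morQ* promoter, so *morQ* is not transcribed.
→ *morQ* is OFF in B.

neither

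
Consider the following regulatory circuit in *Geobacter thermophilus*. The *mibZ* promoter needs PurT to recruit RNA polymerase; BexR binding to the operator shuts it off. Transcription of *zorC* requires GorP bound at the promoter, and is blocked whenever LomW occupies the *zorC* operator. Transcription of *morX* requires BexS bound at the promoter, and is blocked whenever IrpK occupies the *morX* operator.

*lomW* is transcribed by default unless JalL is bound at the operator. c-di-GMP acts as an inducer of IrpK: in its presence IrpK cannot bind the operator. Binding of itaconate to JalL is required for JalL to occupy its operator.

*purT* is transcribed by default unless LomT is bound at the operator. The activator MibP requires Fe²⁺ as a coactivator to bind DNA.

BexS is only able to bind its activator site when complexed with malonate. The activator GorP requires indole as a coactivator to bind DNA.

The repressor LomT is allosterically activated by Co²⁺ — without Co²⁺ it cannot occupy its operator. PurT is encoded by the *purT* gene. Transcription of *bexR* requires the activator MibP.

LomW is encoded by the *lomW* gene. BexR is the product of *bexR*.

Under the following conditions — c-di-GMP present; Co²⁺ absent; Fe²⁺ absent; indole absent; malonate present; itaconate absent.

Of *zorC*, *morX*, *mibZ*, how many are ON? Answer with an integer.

2

Indole is absent, so GorP is inactive.
Itaconate is absent, so JalL is inactive.
With no repressor bound, *lomW* is transcribed.
So LomW is produced and active.
With repressor LomW bound, *zorC* is not transcribed.
→ *zorC* is OFF.
c-di-GMP is present, so IrpK is inactive.
Malonate is present, so BexS is active.
No repressor is bound and BexS is active, so *morX* is transcribed.
→ *morX* is ON.
Co²⁺ is absent, so LomT is inactive.
With no repressor bound, *purT* is transcribed.
So PurT is produced and active.
Fe²⁺ is absent, so MibP is inactive.
Required activator MibP is absent, so *bexR* is not transcribed.
So BexR is not produced.
No repressor is bound and PurT is active, so *mibZ* is transcribed.
→ *mibZ* is ON.
2 of the 3 genes are transcribed.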